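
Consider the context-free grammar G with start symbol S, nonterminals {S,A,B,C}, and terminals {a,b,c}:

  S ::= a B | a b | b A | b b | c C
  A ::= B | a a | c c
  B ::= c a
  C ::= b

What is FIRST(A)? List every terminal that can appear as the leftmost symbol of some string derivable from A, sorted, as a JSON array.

Compute FIRST by fixpoint:
round 1:
  A via A→a a: +{a}
  A via A→c c: +{c}
  B via B→c a: +{c}
  C via C→b: +{b}
  S via S→a B: +{a}
  S via S→b A: +{b}
  S via S→c C: +{c}
  FIRST(S)={a,b,c}  FIRST(A)={a,c}  FIRST(B)={c}  FIRST(C)={b}
round 2: (no change)
  FIRST(S)={a,b,c}  FIRST(A)={a,c}  FIRST(B)={c}  FIRST(C)={b}

FIRST(A) = ["a", "c"]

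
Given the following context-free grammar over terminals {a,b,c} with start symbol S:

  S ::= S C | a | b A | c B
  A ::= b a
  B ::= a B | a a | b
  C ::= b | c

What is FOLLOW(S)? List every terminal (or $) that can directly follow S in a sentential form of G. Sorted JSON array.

FIRST iteration:
round 1:
  A via A→b a: +{b}
  B via B→a B: +{a}
  B via B→b: +{b}
  C via C→b: +{b}
  C via C→c: +{c}
  S via S→a: +{a}
  S via S→b A: +{b}
  S via S→c B: +{c}
  FIRST(S)={a,b,c}  FIRST(A)={b}  FIRST(B)={a,b}  FIRST(C)={b,c}
round 2: (stable)
  FIRST(S)={a,b,c}  FIRST(A)={b}  FIRST(B)={a,b}  FIRST(C)={b,c}

FOLLOW iteration:
seed FOLLOW(S) with $
round 1:
  S→S C: FOLLOW(S) ⊇ FIRST(C) = {b,c}; new: +{b,c}
  S→S C: FOLLOW(C) ⊇ FOLLOW(S) ⊇ {$,b,c}; new: +{$,b,c}
  S→b A: FOLLOW(A) ⊇ FOLLOW(S) ⊇ {$,b,c}; new: +{$,b,c}
  S→c B: FOLLOW(B) ⊇ FOLLOW(S) ⊇ {$,b,c}; new: +{$,b,c}
  S: {$,b,c}  A: {$,b,c}  B: {$,b,c}  C: {$,b,c}
round 2: done
  S: {$,b,c}  A: {$,b,c}  B: {$,b,c}  C: {$,b,c}

FOLLOW(S) = ["$", "b", "c"]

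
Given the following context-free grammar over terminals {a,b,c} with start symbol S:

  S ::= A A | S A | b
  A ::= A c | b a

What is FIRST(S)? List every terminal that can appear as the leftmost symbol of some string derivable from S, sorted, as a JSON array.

FIRST iteration:
iter 1:
  A via A→b a: +{b}
  S via S→A A: +{b}
  S: {b}  A: {b}
iter 2: (stable)
  S: {b}  A: {b}

FIRST(S) = ["b"]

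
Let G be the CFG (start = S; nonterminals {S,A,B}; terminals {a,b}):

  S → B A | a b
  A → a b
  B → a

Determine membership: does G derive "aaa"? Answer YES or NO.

Convert to CNF:
  S -> B A | T0 T1
  A -> T0 T1
  B -> a
  T0 -> a
  T1 -> b

CYK table (by increasing span):
  T[0,0] 'a' = {B,T0}  orig:{B}
  T[1,1] 'a' = {B,T0}  orig:{B}
  T[2,2] 'a' = {B,T0}  orig:{B}
  T[0,1] 'aa' = ∅
  T[1,2] 'aa' = ∅
  T[0,2] 'aaa' = ∅

S ∉ T[0,2] ⇒ NO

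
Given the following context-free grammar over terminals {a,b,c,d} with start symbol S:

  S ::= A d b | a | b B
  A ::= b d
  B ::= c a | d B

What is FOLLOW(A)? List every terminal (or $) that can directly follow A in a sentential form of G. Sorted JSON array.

FIRST sets, iterate to fixpoint:
iter 1:
  A via A→b d: +{b}
  B via B→c a: +{c}
  B via B→d B: +{d}
  S via S→A d b: +{b}
  S via S→a: +{a}
  FIRST(S)={a,b}  FIRST(A)={b}  FIRST(B)={c,d}
iter 2: (no change)
  FIRST(S)={a,b}  FIRST(A)={b}  FIRST(B)={c,d}

FOLLOW sets:
seed FOLLOW(S) with $
pass 1:
  S→A d b: FOLLOW(A) ⊇ FIRST(d) = {d}; new: +{d}
  S→b B: FOLLOW(B) ⊇ FOLLOW(S) ⊇ {$}; new: +{$}
  S: {$}  A: {d}  B: {$}
pass 2: done
  S: {$}  A: {d}  B: {$}

FOLLOW(A) = ["d"]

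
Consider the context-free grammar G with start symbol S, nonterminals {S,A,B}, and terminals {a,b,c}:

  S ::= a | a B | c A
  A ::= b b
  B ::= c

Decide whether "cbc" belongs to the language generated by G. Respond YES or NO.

CNF form of G:
  S -> T1 B | T2 A | a
  A -> T0 T0
  B -> c
  T0 -> b
  T1 -> a
  T2 -> c

Fill CYK table bottom-up:
  T[0,0] 'c' = {B,T2}  orig:{B}
  T[1,1] 'b' = {T0}  orig:{}
  T[2,2] 'c' = {B,T2}  orig:{B}
  T[0,1] 'cb' = ∅
  T[1,2] 'bc' = ∅
  T[0,2] 'cbc' = ∅

S ∉ T[0,2] ⇒ NO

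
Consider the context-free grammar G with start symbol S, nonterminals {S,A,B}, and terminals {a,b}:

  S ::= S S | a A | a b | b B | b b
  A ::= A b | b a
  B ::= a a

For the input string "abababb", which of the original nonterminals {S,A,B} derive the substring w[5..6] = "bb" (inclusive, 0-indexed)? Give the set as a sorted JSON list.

Convert to CNF:
  S -> S S | T0 B | T0 T0 | T1 A | T1 T0
  A -> A T0 | T0 T1
  B -> T1 T1
  T0 -> b
  T1 -> a

CYK fill, restricted to cells inside w[5..6]:
  [5..5]={T0}  "b"  orig:{}
  [6..6]={T0}  "b"  orig:{}
  [5..6]={S}  "bb"

Original NTs in T[5,6] deriving "bb": ["S"]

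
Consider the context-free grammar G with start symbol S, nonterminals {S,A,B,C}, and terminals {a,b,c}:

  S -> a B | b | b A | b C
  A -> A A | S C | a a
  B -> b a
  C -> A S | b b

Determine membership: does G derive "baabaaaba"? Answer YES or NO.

Convert to CNF:
  S -> T0 B | T1 A | T1 C | b
  A -> A A | S C | T0 T0
  B -> T1 T0
  C -> A S | T1 T1
  T0 -> a
  T1 -> b

Fill CYK table bottom-up:
  [0..0]={S,T1}  "b"  orig:{S}
  [1..1]={T0}  "a"  orig:{}
  [2..2]={T0}  "a"  orig:{}
  [3..3]={S,T1}  "b"  orig:{S}
  [4..4]={T0}  "a"  orig:{}
  [5..5]={T0}  "a"  orig:{}
  [6..6]={T0}  "a"  orig:{}
  [7..7]={S,T1}  "b"  orig:{S}
  [8..8]={T0}  "a"  orig:{}
  [0..1]={B}  "ba"
  [1..2]={A}  "aa"
  [2..3]=∅  "ab"
  [3..4]={B}  "ba"
  [4..5]={A}  "aa"
  [5..6]={A}  "aa"
  [6..7]=∅  "ab"
  [7..8]={B}  "ba"
  [0..2]={S}  "baa"
  [1..3]={C}  "aab"
  [2..4]={S}  "aba"
  [3..5]={S}  "baa"
  [4..6]=∅  "aaa"
  [5..7]={C}  "aab"
  [6..8]={S}  "aba"
  [0..3]={A,S}  "baab"
  [1..4]=∅  "aaba"
  [2..5]=∅  "abaa"
  [3..6]=∅  "baaa"
  [4..7]=∅  "aaab"
  [5..8]=∅  "aaba"
  [0..4]=∅  "baaba"
  [1..5]={C}  "aabaa"
  [2..6]=∅  "abaaa"
  [3..7]=∅  "baaab"
  [4..8]={C}  "aaaba"
  [0..5]={A,S}  "baabaa"
  [1..6]=∅  "aabaaa"
  [2..7]={A}  "abaaab"
  [3..8]={A,S}  "baaaba"
  [0..6]=∅  "baabaaa"
  [1..7]=∅  "aabaaab"
  [2..8]=∅  "abaaaba"
  [0..7]=∅  "baabaaab"
  [1..8]={A,C}  "aabaaaba"
  [0..8]={A,C,S}  "baabaaaba"

S ∈ T[0,8] ⇒ YES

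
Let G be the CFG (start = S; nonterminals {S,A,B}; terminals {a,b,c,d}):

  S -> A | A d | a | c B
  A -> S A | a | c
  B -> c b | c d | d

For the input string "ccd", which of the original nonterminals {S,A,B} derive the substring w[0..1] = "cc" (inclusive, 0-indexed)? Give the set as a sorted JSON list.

CNF form of G:
  S -> A T2 | S A | T0 B | a | c
  A -> S A | a | c
  B -> T0 T1 | T0 T2 | d
  T0 -> c
  T1 -> b
  T2 -> d

Fill CYK table bottom-up, restricted to cells inside w[0..1]:
  cell(0,0) c: {A,S,T0}  orig:{A,S}
  cell(1,1) c: {A,S,T0}  orig:{A,S}
  cell(0,1) cc: {A,S}

Original NTs in T[0,1] deriving "cc": ["A", "S"]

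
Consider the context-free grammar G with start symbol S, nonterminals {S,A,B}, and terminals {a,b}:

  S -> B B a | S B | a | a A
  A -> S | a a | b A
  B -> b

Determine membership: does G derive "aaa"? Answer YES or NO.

Convert to CNF:
  S -> B X3 | S B | T0 A | a
  A -> B X2 | S B | T0 A | T0 T0 | T1 A | a
  B -> b
  T0 -> a
  T1 -> b
  X2 -> B T0
  X3 -> B T0

Fill CYK table bottom-up:
  cell(0,0) a: {A,S,T0}  orig:{A,S}
  cell(1,1) a: {A,S,T0}  orig:{A,S}
  cell(2,2) a: {A,S,T0}  orig:{A,S}
  cell(0,1) aa: {A,S}
  cell(1,2) aa: {A,S}
  cell(0,2) aaa: {A,S}

S ∈ T[0,2] ⇒ YES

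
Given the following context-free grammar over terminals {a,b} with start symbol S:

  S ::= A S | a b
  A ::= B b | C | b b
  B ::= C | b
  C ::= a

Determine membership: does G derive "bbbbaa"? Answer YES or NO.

CNF form of G:
  S -> A S | T1 T0
  A -> B T0 | T0 T0 | a
  B -> a | b
  C -> a
  T0 -> b
  T1 -> a

Fill CYK table bottom-up:
  cell(0,0) b: {B,T0}  orig:{B}
  cell(1,1) b: {B,T0}  orig:{B}
  cell(2,2) b: {B,T0}  orig:{B}
  cell(3,3) b: {B,T0}  orig:{B}
  cell(4,4) a: {A,B,C,T1}  orig:{A,B,C}
  cell(5,5) a: {A,B,C,T1}  orig:{A,B,C}
  cell(0,1) bb: {A}
  cell(1,2) bb: {A}
  cell(2,3) bb: {A}
  cell(3,4) ba: ∅
  cell(4,5) aa: ∅
  cell(0,2) bbb: ∅
  cell(1,3) bbb: ∅
  cell(2,4) bba: ∅
  cell(3,5) baa: ∅
  cell(0,3) bbbb: ∅
  cell(1,4) bbba: ∅
  cell(2,5) bbaa: ∅
  cell(0,4) bbbba: ∅
  cell(1,5) bbbaa: ∅
  cell(0,5) bbbbaa: ∅

S ∉ T[0,5] ⇒ NO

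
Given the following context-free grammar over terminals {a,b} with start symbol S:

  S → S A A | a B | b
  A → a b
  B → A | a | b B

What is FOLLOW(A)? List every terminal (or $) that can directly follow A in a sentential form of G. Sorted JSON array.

FIRST iteration:
[1]
  A via A→a b: +{a}
  B via B→A: +{a}
  B via B→b B: +{b}
  S via S→a B: +{a}
  S via S→b: +{b}
  S: {a,b}  A: {a}  B: {a,b}
[2] (stable)
  S: {a,b}  A: {a}  B: {a,b}

FOLLOW iteration:
seed FOLLOW(S) with $
iter 1:
  S→S A A: FOLLOW(S) ⊇ FIRST(A) = {a}; new: +{a}
  S→S A A: FOLLOW(A) ⊇ FIRST(A) = {a}; new: +{a}
  S→S A A: FOLLOW(A) ⊇ FOLLOW(S) ⊇ {$,a}; new: +{$}
  S→a B: FOLLOW(B) ⊇ FOLLOW(S) ⊇ {$,a}; new: +{$,a}
  FOLLOW(S)={$,a}  FOLLOW(A)={$,a}  FOLLOW(B)={$,a}
iter 2: (stable)
  FOLLOW(S)={$,a}  FOLLOW(A)={$,a}  FOLLOW(B)={$,a}

FOLLOW(A) = ["$", "a"]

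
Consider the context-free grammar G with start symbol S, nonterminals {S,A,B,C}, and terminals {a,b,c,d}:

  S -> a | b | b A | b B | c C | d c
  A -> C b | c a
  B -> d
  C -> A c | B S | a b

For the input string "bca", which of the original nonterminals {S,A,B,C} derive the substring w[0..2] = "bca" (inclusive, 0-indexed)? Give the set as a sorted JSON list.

CNF form of G:
  S -> T0 A | T0 B | T1 C | T3 T1 | a | b
  A -> C T0 | T1 T2
  B -> d
  C -> A T1 | B S | T2 T0
  T0 -> b
  T1 -> c
  T2 -> a
  T3 -> d

CYK table (by increasing span), restricted to cells inside w[0..2]:
  [0..0]={S,T0}  "b"  orig:{S}
  [1..1]={T1}  "c"  orig:{}
  [2..2]={S,T2}  "a"  orig:{S}
  [0..1]=∅  "bc"
  [1..2]={A}  "ca"
  [0..2]={S}  "bca"

Original NTs in T[0,2] deriving "bca": ["S"]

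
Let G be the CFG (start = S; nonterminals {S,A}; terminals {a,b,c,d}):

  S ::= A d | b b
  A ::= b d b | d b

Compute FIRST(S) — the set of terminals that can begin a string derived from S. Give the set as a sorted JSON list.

FIRST iteration:
iter 1:
  A via A→b d b: +{b}
  A via A→d b: +{d}
  S via S→A d: +{b,d}
  FIRST[S]={b,d}  FIRST[A]={b,d}
iter 2: (no change)
  FIRST[S]={b,d}  FIRST[A]={b,d}

FIRST(S) = ["b", "d"]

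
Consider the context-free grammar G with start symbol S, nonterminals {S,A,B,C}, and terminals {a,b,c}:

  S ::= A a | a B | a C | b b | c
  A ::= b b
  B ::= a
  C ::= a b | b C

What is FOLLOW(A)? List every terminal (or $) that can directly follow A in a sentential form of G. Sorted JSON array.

FIRST iteration:
iter 1:
  A via A→b b: +{b}
  B via B→a: +{a}
  C via C→a b: +{a}
  C via C→b C: +{b}
  S via S→A a: +{b}
  S via S→a B: +{a}
  S via S→c: +{c}
  FIRST(S)={a,b,c}  FIRST(A)={b}  FIRST(B)={a}  FIRST(C)={a,b}
iter 2: (stable)
  FIRST(S)={a,b,c}  FIRST(A)={b}  FIRST(B)={a}  FIRST(C)={a,b}

FOLLOW iteration:
FOLLOW(S) := {$}
iter 1:
  S→A a: FOLLOW(A) ⊇ FIRST(a) = {a}; new: +{a}
  S→a B: FOLLOW(B) ⊇ FOLLOW(S) ⊇ {$}; new: +{$}
  S→a C: FOLLOW(C) ⊇ FOLLOW(S) ⊇ {$}; new: +{$}
  FOLLOW[S]={$}  FOLLOW[A]={a}  FOLLOW[B]={$}  FOLLOW[C]={$}
iter 2: (no change)
  FOLLOW[S]={$}  FOLLOW[A]={a}  FOLLOW[B]={$}  FOLLOW[C]={$}

FOLLOW(A) = ["a"]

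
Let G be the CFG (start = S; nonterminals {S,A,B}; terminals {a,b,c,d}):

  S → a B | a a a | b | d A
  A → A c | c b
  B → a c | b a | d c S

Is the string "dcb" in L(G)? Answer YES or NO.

CNF form of G:
  S -> T2 B | T2 X5 | T3 A | b
  A -> A T0 | T0 T1
  B -> T1 T2 | T2 T0 | T3 X4
  T0 -> c
  T1 -> b
  T2 -> a
  T3 -> d
  X4 -> T0 S
  X5 -> T2 T2

Fill CYK table bottom-up:
  cell(0,0) d: {T3}  orig:{}
  cell(1,1) c: {T0}  orig:{}
  cell(2,2) b: {S,T1}  orig:{S}
  cell(0,1) dc: ∅
  cell(1,2) cb: {A,X4}  orig:{A}
  cell(0,2) dcb: {B,S}

S ∈ T[0,2] ⇒ YES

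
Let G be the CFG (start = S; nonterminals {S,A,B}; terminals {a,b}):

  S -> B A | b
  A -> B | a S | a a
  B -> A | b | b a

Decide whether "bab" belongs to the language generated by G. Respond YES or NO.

Convert to CNF:
  S -> B A | b
  A -> T0 S | T0 T0 | T1 T0 | b
  B -> T0 S | T0 T0 | T1 T0 | b
  T0 -> a
  T1 -> b

CYK fill:
  T[0,0] 'b' = {A,B,S,T1}  orig:{A,B,S}
  T[1,1] 'a' = {T0}  orig:{}
  T[2,2] 'b' = {A,B,S,T1}  orig:{A,B,S}
  T[0,1] 'ba' = {A,B}
  T[1,2] 'ab' = {A,B}
  T[0,2] 'bab' = {S}

S ∈ T[0,2] ⇒ YES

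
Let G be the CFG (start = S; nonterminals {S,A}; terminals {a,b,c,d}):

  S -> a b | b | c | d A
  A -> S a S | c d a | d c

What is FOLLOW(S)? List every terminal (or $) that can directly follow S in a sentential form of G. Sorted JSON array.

FIRST sets, iterate to fixpoint:
iter 1:
  A via A→c d a: +{c}
  A via A→d c: +{d}
  S via S→a b: +{a}
  S via S→b: +{b}
  S via S→c: +{c}
  S via S→d A: +{d}
  FIRST[S]={a,b,c,d}  FIRST[A]={c,d}
iter 2:
  A via A→S a S: +{a,b}
  FIRST[S]={a,b,c,d}  FIRST[A]={a,b,c,d}
iter 3: done
  FIRST[S]={a,b,c,d}  FIRST[A]={a,b,c,d}

Compute FOLLOW by fixpoint:
seed FOLLOW(S) with $
round 1:
  A→S a S: FOLLOW(S) ⊇ FIRST(a) = {a}; new: +{a}
  S→d A: FOLLOW(A) ⊇ FOLLOW(S) ⊇ {$,a}; new: +{$,a}
  S: {$,a}  A: {$,a}
round 2: — fixpoint
  S: {$,a}  A: {$,a}

FOLLOW(S) = ["$", "a"]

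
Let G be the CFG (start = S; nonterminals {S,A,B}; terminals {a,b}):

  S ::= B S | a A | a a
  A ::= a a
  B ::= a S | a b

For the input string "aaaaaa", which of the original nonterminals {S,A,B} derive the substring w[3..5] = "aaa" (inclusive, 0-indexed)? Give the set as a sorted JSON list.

CNF form of G:
  S -> B S | T0 A | T0 T0
  A -> T0 T0
  B -> T0 S | T0 T1
  T0 -> a
  T1 -> b

Fill CYK table bottom-up — only the sub-triangle for w[3..5]:
  cell(3,3) a: {T0}  orig:{}
  cell(4,4) a: {T0}  orig:{}
  cell(5,5) a: {T0}  orig:{}
  cell(3,4) aa: {A,S}
  cell(4,5) aa: {A,S}
  cell(3,5) aaa: {B,S}

Original NTs in T[3,5] deriving "aaa": ["B", "S"]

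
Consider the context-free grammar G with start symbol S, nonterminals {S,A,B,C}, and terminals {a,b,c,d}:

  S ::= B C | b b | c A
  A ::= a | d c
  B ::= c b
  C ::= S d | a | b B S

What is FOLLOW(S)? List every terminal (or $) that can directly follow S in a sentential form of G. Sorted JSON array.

Compute FIRST by fixpoint:
[1]
  A via A→a: +{a}
  A via A→d c: +{d}
  B via B→c b: +{c}
  C via C→a: +{a}
  C via C→b B S: +{b}
  S via S→B C: +{c}
  S via S→b b: +{b}
  S: {b,c}  A: {a,d}  B: {c}  C: {a,b}
[2]
  C via C→S d: +{c}
  S: {b,c}  A: {a,d}  B: {c}  C: {a,b,c}
[3] — fixpoint
  S: {b,c}  A: {a,d}  B: {c}  C: {a,b,c}

Compute FOLLOW by fixpoint:
seed FOLLOW(S) with $
[1]
  C→S d: FOLLOW(S) ⊇ FIRST(d) = {d}; new: +{d}
  C→b B S: FOLLOW(B) ⊇ FIRST(S) = {b,c}; new: +{b,c}
  S→B C: FOLLOW(B) ⊇ FIRST(C) = {a,b,c}; new: +{a}
  S→B C: FOLLOW(C) ⊇ FOLLOW(S) ⊇ {$,d}; new: +{$,d}
  S→c A: FOLLOW(A) ⊇ FOLLOW(S) ⊇ {$,d}; new: +{$,d}
  FOLLOW[S]={$,d}  FOLLOW[A]={$,d}  FOLLOW[B]={a,b,c}  FOLLOW[C]={$,d}
[2] (stable)
  FOLLOW[S]={$,d}  FOLLOW[A]={$,d}  FOLLOW[B]={a,b,c}  FOLLOW[C]={$,d}

FOLLOW(S) = ["$", "d"]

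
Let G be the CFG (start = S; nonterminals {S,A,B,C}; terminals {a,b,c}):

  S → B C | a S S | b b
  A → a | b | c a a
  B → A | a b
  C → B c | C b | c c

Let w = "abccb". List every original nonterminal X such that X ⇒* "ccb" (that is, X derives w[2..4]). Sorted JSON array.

Convert to CNF:
  S -> B C | T1 X5 | T2 T2
  A -> T0 X3 | a | b
  B -> T0 X4 | T1 T2 | a | b
  C -> B T0 | C T2 | T0 T0
  T0 -> c
  T1 -> a
  T2 -> b
  X3 -> T1 T1
  X4 -> T1 T1
  X5 -> S S

CYK table (by increasing span), restricted to cells inside w[2..4]:
  T[2,2] 'c' = {T0}  orig:{}
  T[3,3] 'c' = {T0}  orig:{}
  T[4,4] 'b' = {A,B,T2}  orig:{A,B}
  T[2,3] 'cc' = {C}
  T[3,4] 'cb' = ∅
  T[2,4] 'ccb' = {C}

Original NTs in T[2,4] deriving "ccb": ["C"]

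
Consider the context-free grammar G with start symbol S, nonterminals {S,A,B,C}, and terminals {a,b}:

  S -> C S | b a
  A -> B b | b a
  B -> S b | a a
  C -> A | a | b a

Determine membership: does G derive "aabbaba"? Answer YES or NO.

CNF form of G:
  S -> C S | T0 T1
  A -> B T0 | T0 T1
  B -> S T0 | T1 T1
  C -> B T0 | T0 T1 | a
  T0 -> b
  T1 -> a

Fill CYK table bottom-up:
  T[0,0] 'a' = {C,T1}  orig:{C}
  T[1,1] 'a' = {C,T1}  orig:{C}
  T[2,2] 'b' = {T0}  orig:{}
  T[3,3] 'b' = {T0}  orig:{}
  T[4,4] 'a' = {C,T1}  orig:{C}
  T[5,5] 'b' = {T0}  orig:{}
  T[6,6] 'a' = {C,T1}  orig:{C}
  T[0,1] 'aa' = {B}
  T[1,2] 'ab' = ∅
  T[2,3] 'bb' = ∅
  T[3,4] 'ba' = {A,C,S}
  T[4,5] 'ab' = ∅
  T[5,6] 'ba' = {A,C,S}
  T[0,2] 'aab' = {A,C}
  T[1,3] 'abb' = ∅
  T[2,4] 'bba' = ∅
  T[3,5] 'bab' = {B}
  T[4,6] 'aba' = {S}
  T[0,3] 'aabb' = ∅
  T[1,4] 'abba' = ∅
  T[2,5] 'bbab' = ∅
  T[3,6] 'baba' = {S}
  T[0,4] 'aabba' = {S}
  T[1,5] 'abbab' = ∅
  T[2,6] 'bbaba' = ∅
  T[0,5] 'aabbab' = {B}
  T[1,6] 'abbaba' = ∅
  T[0,6] 'aabbaba' = {S}

S ∈ T[0,6] ⇒ YES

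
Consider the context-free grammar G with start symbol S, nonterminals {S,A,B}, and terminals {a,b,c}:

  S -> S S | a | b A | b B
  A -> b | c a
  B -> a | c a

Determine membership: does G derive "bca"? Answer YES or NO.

CNF form of G:
  S -> S S | T2 A | T2 B | a
  A -> T0 T1 | b
  B -> T0 T1 | a
  T0 -> c
  T1 -> a
  T2 -> b

CYK fill:
  [0..0]={A,T2}  "b"  orig:{A}
  [1..1]={T0}  "c"  orig:{}
  [2..2]={B,S,T1}  "a"  orig:{B,S}
  [0..1]=∅  "bc"
  [1..2]={A,B}  "ca"
  [0..2]={S}  "bca"

S ∈ T[0,2] ⇒ YES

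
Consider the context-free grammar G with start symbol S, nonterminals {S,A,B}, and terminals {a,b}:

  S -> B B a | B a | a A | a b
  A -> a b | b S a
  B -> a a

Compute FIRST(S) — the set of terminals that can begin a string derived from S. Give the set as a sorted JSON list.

FIRST iteration:
iter 1:
  A via A→a b: +{a}
  A via A→b S a: +{b}
  B via B→a a: +{a}
  S via S→B B a: +{a}
  FIRST[S]={a}  FIRST[A]={a,b}  FIRST[B]={a}
iter 2: (stable)
  FIRST[S]={a}  FIRST[A]={a,b}  FIRST[B]={a}

FIRST(S) = ["a"]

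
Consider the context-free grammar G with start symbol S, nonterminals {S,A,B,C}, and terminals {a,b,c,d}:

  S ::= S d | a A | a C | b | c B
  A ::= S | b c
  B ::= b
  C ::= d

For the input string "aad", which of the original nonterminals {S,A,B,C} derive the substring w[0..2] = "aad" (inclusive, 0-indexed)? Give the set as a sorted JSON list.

CNF form of G:
  S -> S T0 | T1 A | T1 C | T3 B | b
  A -> S T0 | T1 A | T1 C | T2 T3 | T3 B | b
  B -> b
  C -> d
  T0 -> d
  T1 -> a
  T2 -> b
  T3 -> c

CYK table (by increasing span), restricted to cells inside w[0..2]:
  T[0,0] 'a' = {T1}  orig:{}
  T[1,1] 'a' = {T1}  orig:{}
  T[2,2] 'd' = {C,T0}  orig:{C}
  T[0,1] 'aa' = ∅
  T[1,2] 'ad' = {A,S}
  T[0,2] 'aad' = {A,S}

Original NTs in T[0,2] deriving "aad": ["A", "S"]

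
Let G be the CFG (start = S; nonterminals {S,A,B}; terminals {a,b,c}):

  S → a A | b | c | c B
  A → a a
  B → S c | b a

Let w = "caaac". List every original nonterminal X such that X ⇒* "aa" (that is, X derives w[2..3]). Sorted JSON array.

Convert to CNF:
  S -> T0 A | T1 B | b | c
  A -> T0 T0
  B -> S T1 | T2 T0
  T0 -> a
  T1 -> c
  T2 -> b

CYK table (by increasing span) (cells [i..j] with 2 ≤ i ≤ j ≤ 3 only):
  [2..2]={T0}  "a"  orig:{}
  [3..3]={T0}  "a"  orig:{}
  [2..3]={A}  "aa"

Original NTs in T[2,3] deriving "aa": ["A"]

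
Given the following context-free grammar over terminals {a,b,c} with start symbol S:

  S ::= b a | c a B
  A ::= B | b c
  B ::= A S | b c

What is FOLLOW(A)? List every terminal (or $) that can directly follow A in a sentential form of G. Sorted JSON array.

FIRST sets, iterate to fixpoint:
pass 1:
  A via A→b c: +{b}
  B via B→A S: +{b}
  S via S→b a: +{b}
  S via S→c a B: +{c}
  FIRST(S)={b,c}  FIRST(A)={b}  FIRST(B)={b}
pass 2: done
  FIRST(S)={b,c}  FIRST(A)={b}  FIRST(B)={b}

FOLLOW iteration:
FOLLOW(S) := {$}
round 1:
  B→A S: FOLLOW(A) ⊇ FIRST(S) = {b,c}; new: +{b,c}
  S→c a B: FOLLOW(B) ⊇ FOLLOW(S) ⊇ {$}; new: +{$}
  S: {$}  A: {b,c}  B: {$}
round 2:
  A→B: FOLLOW(B) ⊇ FOLLOW(A) ⊇ {b,c}; new: +{b,c}
  B→A S: FOLLOW(S) ⊇ FOLLOW(B) ⊇ {$,b,c}; new: +{b,c}
  S: {$,b,c}  A: {b,c}  B: {$,b,c}
round 3: (no change)
  S: {$,b,c}  A: {b,c}  B: {$,b,c}

FOLLOW(A) = ["b", "c"]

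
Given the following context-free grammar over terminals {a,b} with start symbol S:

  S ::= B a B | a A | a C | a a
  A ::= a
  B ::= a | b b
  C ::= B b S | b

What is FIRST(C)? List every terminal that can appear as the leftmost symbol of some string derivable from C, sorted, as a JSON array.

FIRST iteration:
[1]
  A via A→a: +{a}
  B via B→a: +{a}
  B via B→b b: +{b}
  C via C→B b S: +{a,b}
  S via S→B a B: +{a,b}
  FIRST[S]={a,b}  FIRST[A]={a}  FIRST[B]={a,b}  FIRST[C]={a,b}
[2] done
  FIRST[S]={a,b}  FIRST[A]={a}  FIRST[B]={a,b}  FIRST[C]={a,b}

FIRST(C) = ["a", "b"]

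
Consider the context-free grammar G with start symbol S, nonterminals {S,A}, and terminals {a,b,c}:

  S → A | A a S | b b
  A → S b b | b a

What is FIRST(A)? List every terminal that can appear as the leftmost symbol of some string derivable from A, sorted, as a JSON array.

FIRST iteration:
[1]
  A via A→b a: +{b}
  S via S→A: +{b}
  FIRST[S]={b}  FIRST[A]={b}
[2] (no change)
  FIRST[S]={b}  FIRST[A]={b}

FIRST(A) = ["b"]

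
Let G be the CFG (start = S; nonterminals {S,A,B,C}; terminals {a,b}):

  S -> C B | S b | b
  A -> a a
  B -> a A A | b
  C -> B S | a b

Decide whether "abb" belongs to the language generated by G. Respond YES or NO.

Convert to CNF:
  S -> C B | S T1 | b
  A -> T0 T0
  B -> T0 X2 | b
  C -> B S | T0 T1
  T0 -> a
  T1 -> b
  X2 -> A A

CYK table (by increasing span):
  T[0,0] 'a' = {T0}  orig:{}
  T[1,1] 'b' = {B,S,T1}  orig:{B,S}
  T[2,2] 'b' = {B,S,T1}  orig:{B,S}
  T[0,1] 'ab' = {C}
  T[1,2] 'bb' = {C,S}
  T[0,2] 'abb' = {S}

S ∈ T[0,2] ⇒ YES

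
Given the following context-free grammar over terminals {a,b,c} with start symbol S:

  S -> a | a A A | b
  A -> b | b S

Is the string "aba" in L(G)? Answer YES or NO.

Convert to CNF:
  S -> T1 X2 | a | b
  A -> T0 S | b
  T0 -> b
  T1 -> a
  X2 -> A A

Fill CYK table bottom-up:
  [0..0]={S,T1}  "a"  orig:{S}
  [1..1]={A,S,T0}  "b"  orig:{A,S}
  [2..2]={S,T1}  "a"  orig:{S}
  [0..1]=∅  "ab"
  [1..2]={A}  "ba"
  [0..2]=∅  "aba"

S ∉ T[0,2] ⇒ NO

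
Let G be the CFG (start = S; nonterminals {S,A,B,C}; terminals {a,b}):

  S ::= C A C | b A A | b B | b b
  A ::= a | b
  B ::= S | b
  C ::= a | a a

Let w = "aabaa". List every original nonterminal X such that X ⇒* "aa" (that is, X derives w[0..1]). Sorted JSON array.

Convert to CNF:
  S -> C X4 | T0 B | T0 T0 | T0 X5
  A -> a | b
  B -> C X2 | T0 B | T0 T0 | T0 X3 | b
  C -> T1 T1 | a
  T0 -> b
  T1 -> a
  X2 -> A C
  X3 -> A A
  X4 -> A C
  X5 -> A A

CYK fill — only the sub-triangle for w[0..1]:
  cell(0,0) a: {A,C,T1}  orig:{A,C}
  cell(1,1) a: {A,C,T1}  orig:{A,C}
  cell(0,1) aa: {C,X2,X3,X4,X5}  orig:{C}

Original NTs in T[0,1] deriving "aa": ["C"]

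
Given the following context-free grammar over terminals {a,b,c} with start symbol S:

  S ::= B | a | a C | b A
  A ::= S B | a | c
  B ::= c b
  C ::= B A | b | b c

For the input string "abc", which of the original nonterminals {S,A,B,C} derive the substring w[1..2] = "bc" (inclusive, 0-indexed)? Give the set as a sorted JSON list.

CNF form of G:
  S -> T0 T1 | T1 A | T2 C | a
  A -> S B | a | c
  B -> T0 T1
  C -> B A | T1 T0 | b
  T0 -> c
  T1 -> b
  T2 -> a

CYK table (by increasing span), restricted to cells inside w[1..2]:
  cell(1,1) b: {C,T1}  orig:{C}
  cell(2,2) c: {A,T0}  orig:{A}
  cell(1,2) bc: {C,S}

Original NTs in T[1,2] deriving "bc": ["C", "S"]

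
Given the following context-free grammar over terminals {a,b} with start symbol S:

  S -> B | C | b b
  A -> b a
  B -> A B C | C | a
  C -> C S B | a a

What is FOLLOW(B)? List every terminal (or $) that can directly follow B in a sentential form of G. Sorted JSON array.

FIRST iteration:
pass 1:
  A via A→b a: +{b}
  B via B→A B C: +{b}
  B via B→a: +{a}
  C via C→a a: +{a}
  S via S→B: +{a,b}
  S: {a,b}  A: {b}  B: {a,b}  C: {a}
pass 2: (no change)
  S: {a,b}  A: {b}  B: {a,b}  C: {a}

FOLLOW iteration:
seed FOLLOW(S) with $
[1]
  B→A B C: FOLLOW(A) ⊇ FIRST(B) = {a,b}; new: +{a,b}
  B→A B C: FOLLOW(B) ⊇ FIRST(C) = {a}; new: +{a}
  B→A B C: FOLLOW(C) ⊇ FOLLOW(B) ⊇ {a}; new: +{a}
  C→C S B: FOLLOW(C) ⊇ FIRST(S) = {a,b}; new: +{b}
  C→C S B: FOLLOW(S) ⊇ FIRST(B) = {a,b}; new: +{a,b}
  C→C S B: FOLLOW(B) ⊇ FOLLOW(C) ⊇ {a,b}; new: +{b}
  S→B: FOLLOW(B) ⊇ FOLLOW(S) ⊇ {$,a,b}; new: +{$}
  S→C: FOLLOW(C) ⊇ FOLLOW(S) ⊇ {$,a,b}; new: +{$}
  FOLLOW(S)={$,a,b}  FOLLOW(A)={a,b}  FOLLOW(B)={$,a,b}  FOLLOW(C)={$,a,b}
[2] — fixpoint
  FOLLOW(S)={$,a,b}  FOLLOW(A)={a,b}  FOLLOW(B)={$,a,b}  FOLLOW(C)={$,a,b}

FOLLOW(B) = ["$", "a", "b"]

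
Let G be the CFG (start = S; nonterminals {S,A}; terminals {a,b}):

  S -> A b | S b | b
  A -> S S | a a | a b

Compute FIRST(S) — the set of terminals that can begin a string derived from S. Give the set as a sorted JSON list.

FIRST iteration:
pass 1:
  A via A→a a: +{a}
  S via S→A b: +{a}
  S via S→b: +{b}
  S: {a,b}  A: {a}
pass 2:
  A via A→S S: +{b}
  S: {a,b}  A: {a,b}
pass 3: — fixpoint
  S: {a,b}  A: {a,b}

FIRST(S) = ["a", "b"]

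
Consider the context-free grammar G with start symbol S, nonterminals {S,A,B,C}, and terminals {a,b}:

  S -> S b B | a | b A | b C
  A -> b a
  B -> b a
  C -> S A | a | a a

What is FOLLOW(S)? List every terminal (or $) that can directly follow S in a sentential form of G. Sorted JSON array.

Compute FIRST by fixpoint:
iter 1:
  A via A→b a: +{b}
  B via B→b a: +{b}
  C via C→a: +{a}
  S via S→a: +{a}
  S via S→b A: +{b}
  S: {a,b}  A: {b}  B: {b}  C: {a}
iter 2:
  C via C→S A: +{b}
  S: {a,b}  A: {b}  B: {b}  C: {a,b}
iter 3: (no change)
  S: {a,b}  A: {b}  B: {b}  C: {a,b}

Compute FOLLOW by fixpoint:
FOLLOW(S) := {$}
round 1:
  C→S A: FOLLOW(S) ⊇ FIRST(A) = {b}; new: +{b}
  S→S b B: FOLLOW(B) ⊇ FOLLOW(S) ⊇ {$,b}; new: +{$,b}
  S→b A: FOLLOW(A) ⊇ FOLLOW(S) ⊇ {$,b}; new: +{$,b}
  S→b C: FOLLOW(C) ⊇ FOLLOW(S) ⊇ {$,b}; new: +{$,b}
  FOLLOW[S]={$,b}  FOLLOW[A]={$,b}  FOLLOW[B]={$,b}  FOLLOW[C]={$,b}
round 2: (no change)
  FOLLOW[S]={$,b}  FOLLOW[A]={$,b}  FOLLOW[B]={$,b}  FOLLOW[C]={$,b}

FOLLOW(S) = ["$", "b"]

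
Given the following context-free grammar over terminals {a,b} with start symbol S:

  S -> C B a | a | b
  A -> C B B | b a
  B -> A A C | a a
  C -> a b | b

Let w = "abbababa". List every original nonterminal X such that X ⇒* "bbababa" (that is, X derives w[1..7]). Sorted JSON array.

Convert to CNF:
  S -> C X4 | a | b
  A -> C X2 | T0 T1
  B -> A X3 | T1 T1
  C -> T1 T0 | b
  T0 -> b
  T1 -> a
  X2 -> B B
  X3 -> A C
  X4 -> B T1

Fill CYK table bottom-up — only the sub-triangle for w[1..7]:
  T[1,1] 'b' = {C,S,T0}  orig:{C,S}
  T[2,2] 'b' = {C,S,T0}  orig:{C,S}
  T[3,3] 'a' = {S,T1}  orig:{S}
  T[4,4] 'b' = {C,S,T0}  orig:{C,S}
  T[5,5] 'a' = {S,T1}  orig:{S}
  T[6,6] 'b' = {C,S,T0}  orig:{C,S}
  T[7,7] 'a' = {S,T1}  orig:{S}
  T[1,2] 'bb' = ∅
  T[2,3] 'ba' = {A}
  T[3,4] 'ab' = {C}
  T[4,5] 'ba' = {A}
  T[5,6] 'ab' = {C}
  T[6,7] 'ba' = {A}
  T[1,3] 'bba' = ∅
  T[2,4] 'bab' = {X3}  orig:{}
  T[3,5] 'aba' = ∅
  T[4,6] 'bab' = {X3}  orig:{}
  T[5,7] 'aba' = ∅
  T[1,4] 'bbab' = ∅
  T[2,5] 'baba' = ∅
  T[3,6] 'abab' = ∅
  T[4,7] 'baba' = ∅
  T[1,5] 'bbaba' = ∅
  T[2,6] 'babab' = {B}
  T[3,7] 'ababa' = ∅
  T[1,6] 'bbabab' = ∅
  T[2,7] 'bababa' = {X4}  orig:{}
  T[1,7] 'bbababa' = {S}

Original NTs in T[1,7] deriving "bbababa": ["S"]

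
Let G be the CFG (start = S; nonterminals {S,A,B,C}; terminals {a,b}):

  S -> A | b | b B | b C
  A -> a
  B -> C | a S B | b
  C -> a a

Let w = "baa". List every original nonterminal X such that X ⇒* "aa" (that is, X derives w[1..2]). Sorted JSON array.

Convert to CNF:
  S -> T1 B | T1 C | a | b
  A -> a
  B -> T0 T0 | T0 X2 | b
  C -> T0 T0
  T0 -> a
  T1 -> b
  X2 -> S B

CYK fill (cells [i..j] with 1 ≤ i ≤ j ≤ 2 only):
  T[1,1] 'a' = {A,S,T0}  orig:{A,S}
  T[2,2] 'a' = {A,S,T0}  orig:{A,S}
  T[1,2] 'aa' = {B,C}

Original NTs in T[1,2] deriving "aa": ["B", "C"]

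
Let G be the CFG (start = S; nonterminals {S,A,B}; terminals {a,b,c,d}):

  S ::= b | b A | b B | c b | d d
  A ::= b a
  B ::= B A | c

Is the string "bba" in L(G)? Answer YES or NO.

CNF form of G:
  S -> T0 A | T0 B | T2 T0 | T3 T3 | b
  A -> T0 T1
  B -> B A | c
  T0 -> b
  T1 -> a
  T2 -> c
  T3 -> d

Fill CYK table bottom-up:
  T[0,0] 'b' = {S,T0}  orig:{S}
  T[1,1] 'b' = {S,T0}  orig:{S}
  T[2,2] 'a' = {T1}  orig:{}
  T[0,1] 'bb' = ∅
  T[1,2] 'ba' = {A}
  T[0,2] 'bba' = {S}

S ∈ T[0,2] ⇒ YES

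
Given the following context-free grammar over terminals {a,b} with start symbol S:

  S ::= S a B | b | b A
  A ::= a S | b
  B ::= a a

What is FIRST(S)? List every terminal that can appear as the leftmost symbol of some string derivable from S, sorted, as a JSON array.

FIRST iteration:
pass 1:
  A via A→a S: +{a}
  A via A→b: +{b}
  B via B→a a: +{a}
  S via S→b: +{b}
  FIRST(S)={b}  FIRST(A)={a,b}  FIRST(B)={a}
pass 2: done
  FIRST(S)={b}  FIRST(A)={a,b}  FIRST(B)={a}

FIRST(S) = ["b"]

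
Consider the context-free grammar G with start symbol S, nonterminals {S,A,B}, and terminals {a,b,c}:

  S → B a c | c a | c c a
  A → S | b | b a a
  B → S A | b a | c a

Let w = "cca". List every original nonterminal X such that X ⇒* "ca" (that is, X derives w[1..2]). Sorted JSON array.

CNF form of G:
  S -> B X6 | T1 T0 | T1 X7
  A -> B X3 | T1 T0 | T1 X5 | T2 X4 | b
  B -> S A | T1 T0 | T2 T0
  T0 -> a
  T1 -> c
  T2 -> b
  X3 -> T0 T1
  X4 -> T0 T0
  X5 -> T1 T0
  X6 -> T0 T1
  X7 -> T1 T0

CYK table (by increasing span), restricted to cells inside w[1..2]:
  [1..1]={T1}  "c"  orig:{}
  [2..2]={T0}  "a"  orig:{}
  [1..2]={A,B,S,X5,X7}  "ca"  orig:{A,B,S}

Original NTs in T[1,2] deriving "ca": ["A", "B", "S"]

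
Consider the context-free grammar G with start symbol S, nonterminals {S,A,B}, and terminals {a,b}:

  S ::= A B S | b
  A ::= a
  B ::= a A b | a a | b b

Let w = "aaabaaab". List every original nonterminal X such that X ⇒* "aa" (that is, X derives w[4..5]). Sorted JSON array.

Convert to CNF:
  S -> A X3 | b
  A -> a
  B -> T0 T0 | T0 X2 | T1 T1
  T0 -> a
  T1 -> b
  X2 -> A T1
  X3 -> B S

Fill CYK table bottom-up, restricted to cells inside w[4..5]:
  cell(4,4) a: {A,T0}  orig:{A}
  cell(5,5) a: {A,T0}  orig:{A}
  cell(4,5) aa: {B}

Original NTs in T[4,5] deriving "aa": ["B"]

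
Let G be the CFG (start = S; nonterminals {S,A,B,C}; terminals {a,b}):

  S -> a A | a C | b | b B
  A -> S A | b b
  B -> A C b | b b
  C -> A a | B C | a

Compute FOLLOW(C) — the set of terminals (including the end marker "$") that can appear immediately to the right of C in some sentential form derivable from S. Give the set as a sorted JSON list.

Compute FIRST by fixpoint:
iter 1:
  A via A→b b: +{b}
  B via B→A C b: +{b}
  C via C→A a: +{b}
  C via C→a: +{a}
  S via S→a A: +{a}
  S via S→b: +{b}
  FIRST[S]={a,b}  FIRST[A]={b}  FIRST[B]={b}  FIRST[C]={a,b}
iter 2:
  A via A→S A: +{a}
  B via B→A C b: +{a}
  FIRST[S]={a,b}  FIRST[A]={a,b}  FIRST[B]={a,b}  FIRST[C]={a,b}
iter 3: done
  FIRST[S]={a,b}  FIRST[A]={a,b}  FIRST[B]={a,b}  FIRST[C]={a,b}

FOLLOW iteration:
initialize: $ ∈ FOLLOW(S)
pass 1:
  A→S A: FOLLOW(S) ⊇ FIRST(A) = {a,b}; new: +{a,b}
  B→A C b: FOLLOW(A) ⊇ FIRST(C) = {a,b}; new: +{a,b}
  B→A C b: FOLLOW(C) ⊇ FIRST(b) = {b}; new: +{b}
  C→B C: FOLLOW(B) ⊇ FIRST(C) = {a,b}; new: +{a,b}
  S→a A: FOLLOW(A) ⊇ FOLLOW(S) ⊇ {$,a,b}; new: +{$}
  S→a C: FOLLOW(C) ⊇ FOLLOW(S) ⊇ {$,a,b}; new: +{$,a}
  S→b B: FOLLOW(B) ⊇ FOLLOW(S) ⊇ {$,a,b}; new: +{$}
  FOLLOW(S)={$,a,b}  FOLLOW(A)={$,a,b}  FOLLOW(B)={$,a,b}  FOLLOW(C)={$,a,b}
pass 2: done
  FOLLOW(S)={$,a,b}  FOLLOW(A)={$,a,b}  FOLLOW(B)={$,a,b}  FOLLOW(C)={$,a,b}

FOLLOW(C) = ["$", "a", "b"]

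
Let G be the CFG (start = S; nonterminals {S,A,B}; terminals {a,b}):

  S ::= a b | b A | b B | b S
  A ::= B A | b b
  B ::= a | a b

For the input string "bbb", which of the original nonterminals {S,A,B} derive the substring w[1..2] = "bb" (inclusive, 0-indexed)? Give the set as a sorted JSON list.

CNF form of G:
  S -> T0 A | T0 B | T0 S | T1 T0
  A -> B A | T0 T0
  B -> T1 T0 | a
  T0 -> b
  T1 -> a

CYK fill, restricted to cells inside w[1..2]:
  cell(1,1) b: {T0}  orig:{}
  cell(2,2) b: {T0}  orig:{}
  cell(1,2) bb: {A}

Original NTs in T[1,2] deriving "bb": ["A"]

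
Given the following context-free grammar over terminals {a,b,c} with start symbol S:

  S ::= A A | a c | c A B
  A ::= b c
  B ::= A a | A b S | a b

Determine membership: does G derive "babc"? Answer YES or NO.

Convert to CNF:
  S -> A A | T1 X4 | T2 T1
  A -> T0 T1
  B -> A T2 | A X3 | T2 T0
  T0 -> b
  T1 -> c
  T2 -> a
  X3 -> T0 S
  X4 -> A B

Fill CYK table bottom-up:
  [0..0]={T0}  "b"  orig:{}
  [1..1]={T2}  "a"  orig:{}
  [2..2]={T0}  "b"  orig:{}
  [3..3]={T1}  "c"  orig:{}
  [0..1]=∅  "ba"
  [1..2]={B}  "ab"
  [2..3]={A}  "bc"
  [0..2]=∅  "bab"
  [1..3]=∅  "abc"
  [0..3]=∅  "babc"

S ∉ T[0,3] ⇒ NO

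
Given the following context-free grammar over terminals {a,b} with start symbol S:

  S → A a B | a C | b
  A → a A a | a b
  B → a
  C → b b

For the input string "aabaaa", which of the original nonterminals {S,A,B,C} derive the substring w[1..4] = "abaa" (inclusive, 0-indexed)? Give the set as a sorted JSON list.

Convert to CNF:
  S -> A X3 | T0 C | b
  A -> T0 T1 | T0 X2
  B -> a
  C -> T1 T1
  T0 -> a
  T1 -> b
  X2 -> A T0
  X3 -> T0 B

Fill CYK table bottom-up, restricted to cells inside w[1..4]:
  T[1,1] 'a' = {B,T0}  orig:{B}
  T[2,2] 'b' = {S,T1}  orig:{S}
  T[3,3] 'a' = {B,T0}  orig:{B}
  T[4,4] 'a' = {B,T0}  orig:{B}
  T[1,2] 'ab' = {A}
  T[2,3] 'ba' = ∅
  T[3,4] 'aa' = {X3}  orig:{}
  T[1,3] 'aba' = {X2}  orig:{}
  T[2,4] 'baa' = ∅
  T[1,4] 'abaa' = {S}

Original NTs in T[1,4] deriving "abaa": ["S"]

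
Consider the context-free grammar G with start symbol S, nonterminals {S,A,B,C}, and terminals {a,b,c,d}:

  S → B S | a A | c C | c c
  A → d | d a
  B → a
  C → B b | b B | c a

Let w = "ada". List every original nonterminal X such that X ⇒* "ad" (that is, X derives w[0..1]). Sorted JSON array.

Convert to CNF:
  S -> B S | T1 A | T3 C | T3 T3
  A -> T0 T1 | d
  B -> a
  C -> B T2 | T2 B | T3 T1
  T0 -> d
  T1 -> a
  T2 -> b
  T3 -> c

CYK table (by increasing span) — only the sub-triangle for w[0..1]:
  [0..0]={B,T1}  "a"  orig:{B}
  [1..1]={A,T0}  "d"  orig:{A}
  [0..1]={S}  "ad"

Original NTs in T[0,1] deriving "ad": ["S"]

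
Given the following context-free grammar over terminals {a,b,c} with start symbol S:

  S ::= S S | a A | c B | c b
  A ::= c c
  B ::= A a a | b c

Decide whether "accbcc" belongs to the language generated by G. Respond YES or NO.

CNF form of G:
  S -> S S | T0 B | T0 T2 | T1 A
  A -> T0 T0
  B -> A X3 | T2 T0
  T0 -> c
  T1 -> a
  T2 -> b
  X3 -> T1 T1

CYK fill:
  cell(0,0) a: {T1}  orig:{}
  cell(1,1) c: {T0}  orig:{}
  cell(2,2) c: {T0}  orig:{}
  cell(3,3) b: {T2}  orig:{}
  cell(4,4) c: {T0}  orig:{}
  cell(5,5) c: {T0}  orig:{}
  cell(0,1) ac: ∅
  cell(1,2) cc: {A}
  cell(2,3) cb: {S}
  cell(3,4) bc: {B}
  cell(4,5) cc: {A}
  cell(0,2) acc: {S}
  cell(1,3) ccb: ∅
  cell(2,4) cbc: {S}
  cell(3,5) bcc: ∅
  cell(0,3) accb: ∅
  cell(1,4) ccbc: ∅
  cell(2,5) cbcc: ∅
  cell(0,4) accbc: ∅
  cell(1,5) ccbcc: ∅
  cell(0,5) accbcc: ∅

S ∉ T[0,5] ⇒ NO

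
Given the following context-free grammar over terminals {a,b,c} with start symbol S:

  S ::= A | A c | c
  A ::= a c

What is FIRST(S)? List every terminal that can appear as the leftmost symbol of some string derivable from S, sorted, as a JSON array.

FIRST iteration:
[1]
  A via A→a c: +{a}
  S via S→A: +{a}
  S via S→c: +{c}
  FIRST[S]={a,c}  FIRST[A]={a}
[2] (stable)
  FIRST[S]={a,c}  FIRST[A]={a}

FIRST(S) = ["a", "c"]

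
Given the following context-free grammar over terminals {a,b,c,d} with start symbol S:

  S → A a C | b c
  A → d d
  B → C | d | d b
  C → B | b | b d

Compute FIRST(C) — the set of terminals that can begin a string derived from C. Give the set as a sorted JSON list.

FIRST sets, iterate to fixpoint:
round 1:
  A via A→d d: +{d}
  B via B→d: +{d}
  C via C→B: +{d}
  C via C→b: +{b}
  S via S→A a C: +{d}
  S via S→b c: +{b}
  FIRST(S)={b,d}  FIRST(A)={d}  FIRST(B)={d}  FIRST(C)={b,d}
round 2:
  B via B→C: +{b}
  FIRST(S)={b,d}  FIRST(A)={d}  FIRST(B)={b,d}  FIRST(C)={b,d}
round 3: — fixpoint
  FIRST(S)={b,d}  FIRST(A)={d}  FIRST(B)={b,d}  FIRST(C)={b,d}

FIRST(C) = ["b", "d"]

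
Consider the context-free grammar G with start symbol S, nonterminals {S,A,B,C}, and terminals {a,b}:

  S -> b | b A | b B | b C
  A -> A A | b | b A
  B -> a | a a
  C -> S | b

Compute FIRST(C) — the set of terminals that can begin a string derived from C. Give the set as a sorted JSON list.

Compute FIRST by fixpoint:
iter 1:
  A via A→b: +{b}
  B via B→a: +{a}
  C via C→b: +{b}
  S via S→b: +{b}
  S: {b}  A: {b}  B: {a}  C: {b}
iter 2: done
  S: {b}  A: {b}  B: {a}  C: {b}

FIRST(C) = ["b"]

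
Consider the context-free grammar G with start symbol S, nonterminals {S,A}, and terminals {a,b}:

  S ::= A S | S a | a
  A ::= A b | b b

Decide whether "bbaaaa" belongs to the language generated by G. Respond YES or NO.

Convert to CNF:
  S -> A S | S T1 | a
  A -> A T0 | T0 T0
  T0 -> b
  T1 -> a

CYK fill:
  T[0,0] 'b' = {T0}  orig:{}
  T[1,1] 'b' = {T0}  orig:{}
  T[2,2] 'a' = {S,T1}  orig:{S}
  T[3,3] 'a' = {S,T1}  orig:{S}
  T[4,4] 'a' = {S,T1}  orig:{S}
  T[5,5] 'a' = {S,T1}  orig:{S}
  T[0,1] 'bb' = {A}
  T[1,2] 'ba' = ∅
  T[2,3] 'aa' = {S}
  T[3,4] 'aa' = {S}
  T[4,5] 'aa' = {S}
  T[0,2] 'bba' = {S}
  T[1,3] 'baa' = ∅
  T[2,4] 'aaa' = {S}
  T[3,5] 'aaa' = {S}
  T[0,3] 'bbaa' = {S}
  T[1,4] 'baaa' = ∅
  T[2,5] 'aaaa' = {S}
  T[0,4] 'bbaaa' = {S}
  T[1,5] 'baaaa' = ∅
  T[0,5] 'bbaaaa' = {S}

S ∈ T[0,5] ⇒ YES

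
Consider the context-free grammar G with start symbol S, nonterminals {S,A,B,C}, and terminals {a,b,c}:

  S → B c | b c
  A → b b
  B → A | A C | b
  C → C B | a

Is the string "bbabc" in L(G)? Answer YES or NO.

Convert to CNF:
  S -> B T1 | T0 T1
  A -> T0 T0
  B -> A C | T0 T0 | b
  C -> C B | a
  T0 -> b
  T1 -> c

CYK table (by increasing span):
  T[0,0] 'b' = {B,T0}  orig:{B}
  T[1,1] 'b' = {B,T0}  orig:{B}
  T[2,2] 'a' = {C}
  T[3,3] 'b' = {B,T0}  orig:{B}
  T[4,4] 'c' = {T1}  orig:{}
  T[0,1] 'bb' = {A,B}
  T[1,2] 'ba' = ∅
  T[2,3] 'ab' = {C}
  T[3,4] 'bc' = {S}
  T[0,2] 'bba' = {B}
  T[1,3] 'bab' = ∅
  T[2,4] 'abc' = ∅
  T[0,3] 'bbab' = {B}
  T[1,4] 'babc' = ∅
  T[0,4] 'bbabc' = {S}

S ∈ T[0,4] ⇒ YES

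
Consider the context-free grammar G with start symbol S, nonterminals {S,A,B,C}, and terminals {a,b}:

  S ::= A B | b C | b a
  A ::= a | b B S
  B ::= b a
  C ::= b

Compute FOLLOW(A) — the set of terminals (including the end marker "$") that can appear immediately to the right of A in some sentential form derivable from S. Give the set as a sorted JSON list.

FIRST iteration:
[1]
  A via A→a: +{a}
  A via A→b B S: +{b}
  B via B→b a: +{b}
  C via C→b: +{b}
  S via S→A B: +{a,b}
  FIRST[S]={a,b}  FIRST[A]={a,b}  FIRST[B]={b}  FIRST[C]={b}
[2] (no change)
  FIRST[S]={a,b}  FIRST[A]={a,b}  FIRST[B]={b}  FIRST[C]={b}

FOLLOW sets:
FOLLOW(S) := {$}
pass 1:
  A→b B S: FOLLOW(B) ⊇ FIRST(S) = {a,b}; new: +{a,b}
  S→A B: FOLLOW(A) ⊇ FIRST(B) = {b}; new: +{b}
  S→A B: FOLLOW(B) ⊇ FOLLOW(S) ⊇ {$}; new: +{$}
  S→b C: FOLLOW(C) ⊇ FOLLOW(S) ⊇ {$}; new: +{$}
  FOLLOW[S]={$}  FOLLOW[A]={b}  FOLLOW[B]={$,a,b}  FOLLOW[C]={$}
pass 2:
  A→b B S: FOLLOW(S) ⊇ FOLLOW(A) ⊇ {b}; new: +{b}
  S→b C: FOLLOW(C) ⊇ FOLLOW(S) ⊇ {$,b}; new: +{b}
  FOLLOW[S]={$,b}  FOLLOW[A]={b}  FOLLOW[B]={$,a,b}  FOLLOW[C]={$,b}
pass 3: — fixpoint
  FOLLOW[S]={$,b}  FOLLOW[A]={b}  FOLLOW[B]={$,a,b}  FOLLOW[C]={$,b}

FOLLOW(A) = ["b"]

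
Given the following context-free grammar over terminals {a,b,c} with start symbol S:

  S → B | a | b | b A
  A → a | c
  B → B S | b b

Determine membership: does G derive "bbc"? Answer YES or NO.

CNF form of G:
  S -> B S | T0 A | T0 T0 | a | b
  A -> a | c
  B -> B S | T0 T0
  T0 -> b

Fill CYK table bottom-up:
  cell(0,0) b: {S,T0}  orig:{S}
  cell(1,1) b: {S,T0}  orig:{S}
  cell(2,2) c: {A}
  cell(0,1) bb: {B,S}
  cell(1,2) bc: {S}
  cell(0,2) bbc: ∅

S ∉ T[0,2] ⇒ NO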